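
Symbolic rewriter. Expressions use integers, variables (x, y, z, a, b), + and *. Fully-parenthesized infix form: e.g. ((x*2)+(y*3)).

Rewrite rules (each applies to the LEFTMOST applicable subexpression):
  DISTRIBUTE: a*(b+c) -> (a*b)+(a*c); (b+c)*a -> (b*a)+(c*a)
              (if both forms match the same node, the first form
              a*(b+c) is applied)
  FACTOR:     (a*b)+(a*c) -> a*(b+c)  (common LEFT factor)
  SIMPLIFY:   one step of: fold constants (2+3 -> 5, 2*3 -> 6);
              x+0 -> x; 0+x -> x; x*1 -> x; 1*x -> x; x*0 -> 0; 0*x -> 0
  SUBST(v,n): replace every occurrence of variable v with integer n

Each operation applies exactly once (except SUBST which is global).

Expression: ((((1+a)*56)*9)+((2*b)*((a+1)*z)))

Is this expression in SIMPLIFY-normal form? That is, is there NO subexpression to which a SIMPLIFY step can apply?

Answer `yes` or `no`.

Expression: ((((1+a)*56)*9)+((2*b)*((a+1)*z)))
Scanning for simplifiable subexpressions (pre-order)...
  at root: ((((1+a)*56)*9)+((2*b)*((a+1)*z))) (not simplifiable)
  at L: (((1+a)*56)*9) (not simplifiable)
  at LL: ((1+a)*56) (not simplifiable)
  at LLL: (1+a) (not simplifiable)
  at R: ((2*b)*((a+1)*z)) (not simplifiable)
  at RL: (2*b) (not simplifiable)
  at RR: ((a+1)*z) (not simplifiable)
  at RRL: (a+1) (not simplifiable)
Result: no simplifiable subexpression found -> normal form.

Answer: yes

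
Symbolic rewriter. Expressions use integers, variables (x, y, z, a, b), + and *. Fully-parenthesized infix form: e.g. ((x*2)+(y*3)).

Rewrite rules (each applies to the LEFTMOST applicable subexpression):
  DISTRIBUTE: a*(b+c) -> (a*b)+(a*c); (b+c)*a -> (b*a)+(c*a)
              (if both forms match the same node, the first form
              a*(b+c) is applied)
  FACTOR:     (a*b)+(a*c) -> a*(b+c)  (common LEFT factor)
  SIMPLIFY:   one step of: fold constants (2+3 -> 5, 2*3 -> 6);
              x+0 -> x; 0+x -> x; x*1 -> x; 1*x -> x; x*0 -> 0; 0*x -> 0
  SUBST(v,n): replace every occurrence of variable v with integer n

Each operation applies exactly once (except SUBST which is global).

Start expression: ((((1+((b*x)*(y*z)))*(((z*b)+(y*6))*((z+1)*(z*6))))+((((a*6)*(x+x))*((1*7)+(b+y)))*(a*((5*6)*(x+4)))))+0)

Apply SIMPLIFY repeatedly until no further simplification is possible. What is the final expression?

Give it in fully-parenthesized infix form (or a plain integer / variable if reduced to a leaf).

Answer: (((1+((b*x)*(y*z)))*(((z*b)+(y*6))*((z+1)*(z*6))))+((((a*6)*(x+x))*(7+(b+y)))*(a*(30*(x+4)))))

Derivation:
Start: ((((1+((b*x)*(y*z)))*(((z*b)+(y*6))*((z+1)*(z*6))))+((((a*6)*(x+x))*((1*7)+(b+y)))*(a*((5*6)*(x+4)))))+0)
Step 1: at root: ((((1+((b*x)*(y*z)))*(((z*b)+(y*6))*((z+1)*(z*6))))+((((a*6)*(x+x))*((1*7)+(b+y)))*(a*((5*6)*(x+4)))))+0) -> (((1+((b*x)*(y*z)))*(((z*b)+(y*6))*((z+1)*(z*6))))+((((a*6)*(x+x))*((1*7)+(b+y)))*(a*((5*6)*(x+4))))); overall: ((((1+((b*x)*(y*z)))*(((z*b)+(y*6))*((z+1)*(z*6))))+((((a*6)*(x+x))*((1*7)+(b+y)))*(a*((5*6)*(x+4)))))+0) -> (((1+((b*x)*(y*z)))*(((z*b)+(y*6))*((z+1)*(z*6))))+((((a*6)*(x+x))*((1*7)+(b+y)))*(a*((5*6)*(x+4)))))
Step 2: at RLRL: (1*7) -> 7; overall: (((1+((b*x)*(y*z)))*(((z*b)+(y*6))*((z+1)*(z*6))))+((((a*6)*(x+x))*((1*7)+(b+y)))*(a*((5*6)*(x+4))))) -> (((1+((b*x)*(y*z)))*(((z*b)+(y*6))*((z+1)*(z*6))))+((((a*6)*(x+x))*(7+(b+y)))*(a*((5*6)*(x+4)))))
Step 3: at RRRL: (5*6) -> 30; overall: (((1+((b*x)*(y*z)))*(((z*b)+(y*6))*((z+1)*(z*6))))+((((a*6)*(x+x))*(7+(b+y)))*(a*((5*6)*(x+4))))) -> (((1+((b*x)*(y*z)))*(((z*b)+(y*6))*((z+1)*(z*6))))+((((a*6)*(x+x))*(7+(b+y)))*(a*(30*(x+4)))))
Fixed point: (((1+((b*x)*(y*z)))*(((z*b)+(y*6))*((z+1)*(z*6))))+((((a*6)*(x+x))*(7+(b+y)))*(a*(30*(x+4)))))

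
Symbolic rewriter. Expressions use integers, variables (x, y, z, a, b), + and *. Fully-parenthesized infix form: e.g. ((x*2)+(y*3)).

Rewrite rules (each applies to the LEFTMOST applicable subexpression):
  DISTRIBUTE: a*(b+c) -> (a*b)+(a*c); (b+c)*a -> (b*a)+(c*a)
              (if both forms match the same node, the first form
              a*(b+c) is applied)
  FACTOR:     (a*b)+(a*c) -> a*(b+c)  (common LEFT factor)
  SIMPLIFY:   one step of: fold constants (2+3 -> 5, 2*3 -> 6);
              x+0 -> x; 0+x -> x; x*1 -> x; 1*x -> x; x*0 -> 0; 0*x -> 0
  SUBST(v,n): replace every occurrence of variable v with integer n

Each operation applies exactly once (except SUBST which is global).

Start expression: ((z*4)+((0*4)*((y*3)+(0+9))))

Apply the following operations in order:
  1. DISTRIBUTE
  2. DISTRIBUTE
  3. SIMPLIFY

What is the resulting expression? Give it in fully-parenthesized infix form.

Answer: ((z*4)+((0*(y*3))+(((0*4)*0)+((0*4)*9))))

Derivation:
Start: ((z*4)+((0*4)*((y*3)+(0+9))))
Apply DISTRIBUTE at R (target: ((0*4)*((y*3)+(0+9)))): ((z*4)+((0*4)*((y*3)+(0+9)))) -> ((z*4)+(((0*4)*(y*3))+((0*4)*(0+9))))
Apply DISTRIBUTE at RR (target: ((0*4)*(0+9))): ((z*4)+(((0*4)*(y*3))+((0*4)*(0+9)))) -> ((z*4)+(((0*4)*(y*3))+(((0*4)*0)+((0*4)*9))))
Apply SIMPLIFY at RLL (target: (0*4)): ((z*4)+(((0*4)*(y*3))+(((0*4)*0)+((0*4)*9)))) -> ((z*4)+((0*(y*3))+(((0*4)*0)+((0*4)*9))))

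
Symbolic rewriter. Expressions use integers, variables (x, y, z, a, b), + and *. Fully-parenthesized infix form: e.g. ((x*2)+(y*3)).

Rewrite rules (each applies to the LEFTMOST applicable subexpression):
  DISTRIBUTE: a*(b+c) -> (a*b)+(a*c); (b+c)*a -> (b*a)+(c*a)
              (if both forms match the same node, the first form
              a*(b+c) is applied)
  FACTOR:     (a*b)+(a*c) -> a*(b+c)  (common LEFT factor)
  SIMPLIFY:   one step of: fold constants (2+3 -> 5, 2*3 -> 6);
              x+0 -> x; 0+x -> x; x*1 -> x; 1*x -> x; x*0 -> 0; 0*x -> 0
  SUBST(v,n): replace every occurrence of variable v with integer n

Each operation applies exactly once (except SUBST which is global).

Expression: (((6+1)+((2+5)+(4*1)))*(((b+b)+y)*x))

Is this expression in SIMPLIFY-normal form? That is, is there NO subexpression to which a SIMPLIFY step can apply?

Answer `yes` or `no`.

Expression: (((6+1)+((2+5)+(4*1)))*(((b+b)+y)*x))
Scanning for simplifiable subexpressions (pre-order)...
  at root: (((6+1)+((2+5)+(4*1)))*(((b+b)+y)*x)) (not simplifiable)
  at L: ((6+1)+((2+5)+(4*1))) (not simplifiable)
  at LL: (6+1) (SIMPLIFIABLE)
  at LR: ((2+5)+(4*1)) (not simplifiable)
  at LRL: (2+5) (SIMPLIFIABLE)
  at LRR: (4*1) (SIMPLIFIABLE)
  at R: (((b+b)+y)*x) (not simplifiable)
  at RL: ((b+b)+y) (not simplifiable)
  at RLL: (b+b) (not simplifiable)
Found simplifiable subexpr at path LL: (6+1)
One SIMPLIFY step would give: ((7+((2+5)+(4*1)))*(((b+b)+y)*x))
-> NOT in normal form.

Answer: no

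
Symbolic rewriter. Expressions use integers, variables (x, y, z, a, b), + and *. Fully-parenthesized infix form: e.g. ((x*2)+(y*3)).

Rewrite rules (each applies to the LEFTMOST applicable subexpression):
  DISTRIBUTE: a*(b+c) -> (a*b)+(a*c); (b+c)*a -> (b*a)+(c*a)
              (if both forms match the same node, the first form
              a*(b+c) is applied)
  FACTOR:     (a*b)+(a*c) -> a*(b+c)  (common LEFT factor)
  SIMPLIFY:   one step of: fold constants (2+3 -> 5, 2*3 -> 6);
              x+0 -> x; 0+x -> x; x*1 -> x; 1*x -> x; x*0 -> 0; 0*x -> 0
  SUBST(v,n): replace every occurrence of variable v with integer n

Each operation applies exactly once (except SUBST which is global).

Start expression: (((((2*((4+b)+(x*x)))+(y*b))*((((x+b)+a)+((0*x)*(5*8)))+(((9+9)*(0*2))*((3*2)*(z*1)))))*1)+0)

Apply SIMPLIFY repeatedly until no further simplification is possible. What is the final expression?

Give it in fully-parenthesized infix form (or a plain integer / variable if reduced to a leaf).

Start: (((((2*((4+b)+(x*x)))+(y*b))*((((x+b)+a)+((0*x)*(5*8)))+(((9+9)*(0*2))*((3*2)*(z*1)))))*1)+0)
Step 1: at root: (((((2*((4+b)+(x*x)))+(y*b))*((((x+b)+a)+((0*x)*(5*8)))+(((9+9)*(0*2))*((3*2)*(z*1)))))*1)+0) -> ((((2*((4+b)+(x*x)))+(y*b))*((((x+b)+a)+((0*x)*(5*8)))+(((9+9)*(0*2))*((3*2)*(z*1)))))*1); overall: (((((2*((4+b)+(x*x)))+(y*b))*((((x+b)+a)+((0*x)*(5*8)))+(((9+9)*(0*2))*((3*2)*(z*1)))))*1)+0) -> ((((2*((4+b)+(x*x)))+(y*b))*((((x+b)+a)+((0*x)*(5*8)))+(((9+9)*(0*2))*((3*2)*(z*1)))))*1)
Step 2: at root: ((((2*((4+b)+(x*x)))+(y*b))*((((x+b)+a)+((0*x)*(5*8)))+(((9+9)*(0*2))*((3*2)*(z*1)))))*1) -> (((2*((4+b)+(x*x)))+(y*b))*((((x+b)+a)+((0*x)*(5*8)))+(((9+9)*(0*2))*((3*2)*(z*1))))); overall: ((((2*((4+b)+(x*x)))+(y*b))*((((x+b)+a)+((0*x)*(5*8)))+(((9+9)*(0*2))*((3*2)*(z*1)))))*1) -> (((2*((4+b)+(x*x)))+(y*b))*((((x+b)+a)+((0*x)*(5*8)))+(((9+9)*(0*2))*((3*2)*(z*1)))))
Step 3: at RLRL: (0*x) -> 0; overall: (((2*((4+b)+(x*x)))+(y*b))*((((x+b)+a)+((0*x)*(5*8)))+(((9+9)*(0*2))*((3*2)*(z*1))))) -> (((2*((4+b)+(x*x)))+(y*b))*((((x+b)+a)+(0*(5*8)))+(((9+9)*(0*2))*((3*2)*(z*1)))))
Step 4: at RLR: (0*(5*8)) -> 0; overall: (((2*((4+b)+(x*x)))+(y*b))*((((x+b)+a)+(0*(5*8)))+(((9+9)*(0*2))*((3*2)*(z*1))))) -> (((2*((4+b)+(x*x)))+(y*b))*((((x+b)+a)+0)+(((9+9)*(0*2))*((3*2)*(z*1)))))
Step 5: at RL: (((x+b)+a)+0) -> ((x+b)+a); overall: (((2*((4+b)+(x*x)))+(y*b))*((((x+b)+a)+0)+(((9+9)*(0*2))*((3*2)*(z*1))))) -> (((2*((4+b)+(x*x)))+(y*b))*(((x+b)+a)+(((9+9)*(0*2))*((3*2)*(z*1)))))
Step 6: at RRLL: (9+9) -> 18; overall: (((2*((4+b)+(x*x)))+(y*b))*(((x+b)+a)+(((9+9)*(0*2))*((3*2)*(z*1))))) -> (((2*((4+b)+(x*x)))+(y*b))*(((x+b)+a)+((18*(0*2))*((3*2)*(z*1)))))
Step 7: at RRLR: (0*2) -> 0; overall: (((2*((4+b)+(x*x)))+(y*b))*(((x+b)+a)+((18*(0*2))*((3*2)*(z*1))))) -> (((2*((4+b)+(x*x)))+(y*b))*(((x+b)+a)+((18*0)*((3*2)*(z*1)))))
Step 8: at RRL: (18*0) -> 0; overall: (((2*((4+b)+(x*x)))+(y*b))*(((x+b)+a)+((18*0)*((3*2)*(z*1))))) -> (((2*((4+b)+(x*x)))+(y*b))*(((x+b)+a)+(0*((3*2)*(z*1)))))
Step 9: at RR: (0*((3*2)*(z*1))) -> 0; overall: (((2*((4+b)+(x*x)))+(y*b))*(((x+b)+a)+(0*((3*2)*(z*1))))) -> (((2*((4+b)+(x*x)))+(y*b))*(((x+b)+a)+0))
Step 10: at R: (((x+b)+a)+0) -> ((x+b)+a); overall: (((2*((4+b)+(x*x)))+(y*b))*(((x+b)+a)+0)) -> (((2*((4+b)+(x*x)))+(y*b))*((x+b)+a))
Fixed point: (((2*((4+b)+(x*x)))+(y*b))*((x+b)+a))

Answer: (((2*((4+b)+(x*x)))+(y*b))*((x+b)+a))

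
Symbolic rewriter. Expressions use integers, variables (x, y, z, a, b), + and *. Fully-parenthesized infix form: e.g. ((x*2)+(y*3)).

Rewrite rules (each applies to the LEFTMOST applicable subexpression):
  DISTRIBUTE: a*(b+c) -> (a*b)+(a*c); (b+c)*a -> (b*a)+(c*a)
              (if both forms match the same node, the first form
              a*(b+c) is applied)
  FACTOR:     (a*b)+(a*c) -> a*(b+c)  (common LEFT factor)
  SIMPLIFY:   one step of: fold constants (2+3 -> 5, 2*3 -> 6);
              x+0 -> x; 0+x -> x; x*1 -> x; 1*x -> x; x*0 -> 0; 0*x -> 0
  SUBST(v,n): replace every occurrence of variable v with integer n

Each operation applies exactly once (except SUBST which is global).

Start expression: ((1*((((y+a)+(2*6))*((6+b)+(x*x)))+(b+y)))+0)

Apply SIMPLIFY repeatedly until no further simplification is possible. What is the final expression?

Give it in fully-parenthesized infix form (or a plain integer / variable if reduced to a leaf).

Start: ((1*((((y+a)+(2*6))*((6+b)+(x*x)))+(b+y)))+0)
Step 1: at root: ((1*((((y+a)+(2*6))*((6+b)+(x*x)))+(b+y)))+0) -> (1*((((y+a)+(2*6))*((6+b)+(x*x)))+(b+y))); overall: ((1*((((y+a)+(2*6))*((6+b)+(x*x)))+(b+y)))+0) -> (1*((((y+a)+(2*6))*((6+b)+(x*x)))+(b+y)))
Step 2: at root: (1*((((y+a)+(2*6))*((6+b)+(x*x)))+(b+y))) -> ((((y+a)+(2*6))*((6+b)+(x*x)))+(b+y)); overall: (1*((((y+a)+(2*6))*((6+b)+(x*x)))+(b+y))) -> ((((y+a)+(2*6))*((6+b)+(x*x)))+(b+y))
Step 3: at LLR: (2*6) -> 12; overall: ((((y+a)+(2*6))*((6+b)+(x*x)))+(b+y)) -> ((((y+a)+12)*((6+b)+(x*x)))+(b+y))
Fixed point: ((((y+a)+12)*((6+b)+(x*x)))+(b+y))

Answer: ((((y+a)+12)*((6+b)+(x*x)))+(b+y))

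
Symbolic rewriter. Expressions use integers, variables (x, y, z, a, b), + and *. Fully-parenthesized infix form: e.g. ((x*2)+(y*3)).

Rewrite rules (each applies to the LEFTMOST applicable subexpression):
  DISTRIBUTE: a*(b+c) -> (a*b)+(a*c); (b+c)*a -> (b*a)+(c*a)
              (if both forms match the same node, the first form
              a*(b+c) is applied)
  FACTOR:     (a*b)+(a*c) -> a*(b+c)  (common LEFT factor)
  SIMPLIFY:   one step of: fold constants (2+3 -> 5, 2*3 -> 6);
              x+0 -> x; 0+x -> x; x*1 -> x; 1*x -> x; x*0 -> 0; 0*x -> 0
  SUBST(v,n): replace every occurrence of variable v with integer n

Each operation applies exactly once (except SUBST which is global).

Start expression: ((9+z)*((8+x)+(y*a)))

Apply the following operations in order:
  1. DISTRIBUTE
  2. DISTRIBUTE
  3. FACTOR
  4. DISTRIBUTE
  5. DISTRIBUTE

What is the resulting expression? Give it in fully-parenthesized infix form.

Start: ((9+z)*((8+x)+(y*a)))
Apply DISTRIBUTE at root (target: ((9+z)*((8+x)+(y*a)))): ((9+z)*((8+x)+(y*a))) -> (((9+z)*(8+x))+((9+z)*(y*a)))
Apply DISTRIBUTE at L (target: ((9+z)*(8+x))): (((9+z)*(8+x))+((9+z)*(y*a))) -> ((((9+z)*8)+((9+z)*x))+((9+z)*(y*a)))
Apply FACTOR at L (target: (((9+z)*8)+((9+z)*x))): ((((9+z)*8)+((9+z)*x))+((9+z)*(y*a))) -> (((9+z)*(8+x))+((9+z)*(y*a)))
Apply DISTRIBUTE at L (target: ((9+z)*(8+x))): (((9+z)*(8+x))+((9+z)*(y*a))) -> ((((9+z)*8)+((9+z)*x))+((9+z)*(y*a)))
Apply DISTRIBUTE at LL (target: ((9+z)*8)): ((((9+z)*8)+((9+z)*x))+((9+z)*(y*a))) -> ((((9*8)+(z*8))+((9+z)*x))+((9+z)*(y*a)))

Answer: ((((9*8)+(z*8))+((9+z)*x))+((9+z)*(y*a)))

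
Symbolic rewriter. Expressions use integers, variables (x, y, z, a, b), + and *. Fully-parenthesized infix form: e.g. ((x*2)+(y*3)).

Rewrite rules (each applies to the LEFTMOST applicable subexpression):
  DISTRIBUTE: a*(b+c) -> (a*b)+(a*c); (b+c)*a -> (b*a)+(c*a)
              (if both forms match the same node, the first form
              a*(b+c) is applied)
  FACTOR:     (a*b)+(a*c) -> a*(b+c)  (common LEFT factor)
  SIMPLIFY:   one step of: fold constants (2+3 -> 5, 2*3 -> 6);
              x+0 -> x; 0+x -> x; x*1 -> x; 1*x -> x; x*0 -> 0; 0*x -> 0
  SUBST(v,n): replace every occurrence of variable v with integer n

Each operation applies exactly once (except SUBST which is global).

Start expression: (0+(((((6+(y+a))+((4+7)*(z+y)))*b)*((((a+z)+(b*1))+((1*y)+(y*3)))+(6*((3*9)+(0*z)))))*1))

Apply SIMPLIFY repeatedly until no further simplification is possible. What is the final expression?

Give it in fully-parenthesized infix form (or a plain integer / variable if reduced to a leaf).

Start: (0+(((((6+(y+a))+((4+7)*(z+y)))*b)*((((a+z)+(b*1))+((1*y)+(y*3)))+(6*((3*9)+(0*z)))))*1))
Step 1: at root: (0+(((((6+(y+a))+((4+7)*(z+y)))*b)*((((a+z)+(b*1))+((1*y)+(y*3)))+(6*((3*9)+(0*z)))))*1)) -> (((((6+(y+a))+((4+7)*(z+y)))*b)*((((a+z)+(b*1))+((1*y)+(y*3)))+(6*((3*9)+(0*z)))))*1); overall: (0+(((((6+(y+a))+((4+7)*(z+y)))*b)*((((a+z)+(b*1))+((1*y)+(y*3)))+(6*((3*9)+(0*z)))))*1)) -> (((((6+(y+a))+((4+7)*(z+y)))*b)*((((a+z)+(b*1))+((1*y)+(y*3)))+(6*((3*9)+(0*z)))))*1)
Step 2: at root: (((((6+(y+a))+((4+7)*(z+y)))*b)*((((a+z)+(b*1))+((1*y)+(y*3)))+(6*((3*9)+(0*z)))))*1) -> ((((6+(y+a))+((4+7)*(z+y)))*b)*((((a+z)+(b*1))+((1*y)+(y*3)))+(6*((3*9)+(0*z))))); overall: (((((6+(y+a))+((4+7)*(z+y)))*b)*((((a+z)+(b*1))+((1*y)+(y*3)))+(6*((3*9)+(0*z)))))*1) -> ((((6+(y+a))+((4+7)*(z+y)))*b)*((((a+z)+(b*1))+((1*y)+(y*3)))+(6*((3*9)+(0*z)))))
Step 3: at LLRL: (4+7) -> 11; overall: ((((6+(y+a))+((4+7)*(z+y)))*b)*((((a+z)+(b*1))+((1*y)+(y*3)))+(6*((3*9)+(0*z))))) -> ((((6+(y+a))+(11*(z+y)))*b)*((((a+z)+(b*1))+((1*y)+(y*3)))+(6*((3*9)+(0*z)))))
Step 4: at RLLR: (b*1) -> b; overall: ((((6+(y+a))+(11*(z+y)))*b)*((((a+z)+(b*1))+((1*y)+(y*3)))+(6*((3*9)+(0*z))))) -> ((((6+(y+a))+(11*(z+y)))*b)*((((a+z)+b)+((1*y)+(y*3)))+(6*((3*9)+(0*z)))))
Step 5: at RLRL: (1*y) -> y; overall: ((((6+(y+a))+(11*(z+y)))*b)*((((a+z)+b)+((1*y)+(y*3)))+(6*((3*9)+(0*z))))) -> ((((6+(y+a))+(11*(z+y)))*b)*((((a+z)+b)+(y+(y*3)))+(6*((3*9)+(0*z)))))
Step 6: at RRRL: (3*9) -> 27; overall: ((((6+(y+a))+(11*(z+y)))*b)*((((a+z)+b)+(y+(y*3)))+(6*((3*9)+(0*z))))) -> ((((6+(y+a))+(11*(z+y)))*b)*((((a+z)+b)+(y+(y*3)))+(6*(27+(0*z)))))
Step 7: at RRRR: (0*z) -> 0; overall: ((((6+(y+a))+(11*(z+y)))*b)*((((a+z)+b)+(y+(y*3)))+(6*(27+(0*z))))) -> ((((6+(y+a))+(11*(z+y)))*b)*((((a+z)+b)+(y+(y*3)))+(6*(27+0))))
Step 8: at RRR: (27+0) -> 27; overall: ((((6+(y+a))+(11*(z+y)))*b)*((((a+z)+b)+(y+(y*3)))+(6*(27+0)))) -> ((((6+(y+a))+(11*(z+y)))*b)*((((a+z)+b)+(y+(y*3)))+(6*27)))
Step 9: at RR: (6*27) -> 162; overall: ((((6+(y+a))+(11*(z+y)))*b)*((((a+z)+b)+(y+(y*3)))+(6*27))) -> ((((6+(y+a))+(11*(z+y)))*b)*((((a+z)+b)+(y+(y*3)))+162))
Fixed point: ((((6+(y+a))+(11*(z+y)))*b)*((((a+z)+b)+(y+(y*3)))+162))

Answer: ((((6+(y+a))+(11*(z+y)))*b)*((((a+z)+b)+(y+(y*3)))+162))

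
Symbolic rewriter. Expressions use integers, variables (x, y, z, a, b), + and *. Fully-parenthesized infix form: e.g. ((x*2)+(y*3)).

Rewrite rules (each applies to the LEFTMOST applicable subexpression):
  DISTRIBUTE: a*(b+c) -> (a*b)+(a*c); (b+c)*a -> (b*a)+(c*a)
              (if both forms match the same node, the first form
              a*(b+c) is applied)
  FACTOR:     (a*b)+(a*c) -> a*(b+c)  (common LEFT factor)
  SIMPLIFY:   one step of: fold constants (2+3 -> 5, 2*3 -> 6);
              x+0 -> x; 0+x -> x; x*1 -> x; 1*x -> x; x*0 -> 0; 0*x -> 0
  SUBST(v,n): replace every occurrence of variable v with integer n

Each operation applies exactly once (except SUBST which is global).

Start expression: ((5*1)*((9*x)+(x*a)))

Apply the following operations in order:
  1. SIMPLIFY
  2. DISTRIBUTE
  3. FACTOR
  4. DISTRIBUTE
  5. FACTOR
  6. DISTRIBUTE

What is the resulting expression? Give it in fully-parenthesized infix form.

Start: ((5*1)*((9*x)+(x*a)))
Apply SIMPLIFY at L (target: (5*1)): ((5*1)*((9*x)+(x*a))) -> (5*((9*x)+(x*a)))
Apply DISTRIBUTE at root (target: (5*((9*x)+(x*a)))): (5*((9*x)+(x*a))) -> ((5*(9*x))+(5*(x*a)))
Apply FACTOR at root (target: ((5*(9*x))+(5*(x*a)))): ((5*(9*x))+(5*(x*a))) -> (5*((9*x)+(x*a)))
Apply DISTRIBUTE at root (target: (5*((9*x)+(x*a)))): (5*((9*x)+(x*a))) -> ((5*(9*x))+(5*(x*a)))
Apply FACTOR at root (target: ((5*(9*x))+(5*(x*a)))): ((5*(9*x))+(5*(x*a))) -> (5*((9*x)+(x*a)))
Apply DISTRIBUTE at root (target: (5*((9*x)+(x*a)))): (5*((9*x)+(x*a))) -> ((5*(9*x))+(5*(x*a)))

Answer: ((5*(9*x))+(5*(x*a)))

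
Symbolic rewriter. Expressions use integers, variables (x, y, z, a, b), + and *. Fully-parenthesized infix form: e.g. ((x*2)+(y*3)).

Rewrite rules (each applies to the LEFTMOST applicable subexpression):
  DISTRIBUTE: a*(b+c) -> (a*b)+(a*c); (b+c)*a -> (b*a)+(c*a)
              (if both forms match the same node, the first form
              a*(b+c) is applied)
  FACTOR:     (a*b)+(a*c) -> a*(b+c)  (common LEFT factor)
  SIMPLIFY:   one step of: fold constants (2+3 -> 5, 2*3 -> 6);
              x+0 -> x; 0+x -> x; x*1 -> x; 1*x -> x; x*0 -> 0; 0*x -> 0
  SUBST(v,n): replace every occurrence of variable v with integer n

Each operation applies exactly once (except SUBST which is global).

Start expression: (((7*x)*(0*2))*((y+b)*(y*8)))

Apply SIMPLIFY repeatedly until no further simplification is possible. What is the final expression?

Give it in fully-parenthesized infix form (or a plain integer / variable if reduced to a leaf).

Answer: 0

Derivation:
Start: (((7*x)*(0*2))*((y+b)*(y*8)))
Step 1: at LR: (0*2) -> 0; overall: (((7*x)*(0*2))*((y+b)*(y*8))) -> (((7*x)*0)*((y+b)*(y*8)))
Step 2: at L: ((7*x)*0) -> 0; overall: (((7*x)*0)*((y+b)*(y*8))) -> (0*((y+b)*(y*8)))
Step 3: at root: (0*((y+b)*(y*8))) -> 0; overall: (0*((y+b)*(y*8))) -> 0
Fixed point: 0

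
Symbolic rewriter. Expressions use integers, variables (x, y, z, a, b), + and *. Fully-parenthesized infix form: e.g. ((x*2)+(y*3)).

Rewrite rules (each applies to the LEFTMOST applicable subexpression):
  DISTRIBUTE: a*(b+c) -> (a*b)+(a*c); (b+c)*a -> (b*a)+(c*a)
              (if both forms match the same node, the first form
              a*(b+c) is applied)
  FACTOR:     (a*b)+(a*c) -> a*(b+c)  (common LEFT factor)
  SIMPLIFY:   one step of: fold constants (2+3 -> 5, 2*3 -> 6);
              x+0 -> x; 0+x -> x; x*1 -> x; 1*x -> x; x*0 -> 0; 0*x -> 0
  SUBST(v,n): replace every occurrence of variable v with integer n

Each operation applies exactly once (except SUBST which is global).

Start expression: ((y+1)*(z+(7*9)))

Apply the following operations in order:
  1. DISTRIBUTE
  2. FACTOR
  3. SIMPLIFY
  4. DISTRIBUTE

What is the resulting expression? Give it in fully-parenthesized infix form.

Start: ((y+1)*(z+(7*9)))
Apply DISTRIBUTE at root (target: ((y+1)*(z+(7*9)))): ((y+1)*(z+(7*9))) -> (((y+1)*z)+((y+1)*(7*9)))
Apply FACTOR at root (target: (((y+1)*z)+((y+1)*(7*9)))): (((y+1)*z)+((y+1)*(7*9))) -> ((y+1)*(z+(7*9)))
Apply SIMPLIFY at RR (target: (7*9)): ((y+1)*(z+(7*9))) -> ((y+1)*(z+63))
Apply DISTRIBUTE at root (target: ((y+1)*(z+63))): ((y+1)*(z+63)) -> (((y+1)*z)+((y+1)*63))

Answer: (((y+1)*z)+((y+1)*63))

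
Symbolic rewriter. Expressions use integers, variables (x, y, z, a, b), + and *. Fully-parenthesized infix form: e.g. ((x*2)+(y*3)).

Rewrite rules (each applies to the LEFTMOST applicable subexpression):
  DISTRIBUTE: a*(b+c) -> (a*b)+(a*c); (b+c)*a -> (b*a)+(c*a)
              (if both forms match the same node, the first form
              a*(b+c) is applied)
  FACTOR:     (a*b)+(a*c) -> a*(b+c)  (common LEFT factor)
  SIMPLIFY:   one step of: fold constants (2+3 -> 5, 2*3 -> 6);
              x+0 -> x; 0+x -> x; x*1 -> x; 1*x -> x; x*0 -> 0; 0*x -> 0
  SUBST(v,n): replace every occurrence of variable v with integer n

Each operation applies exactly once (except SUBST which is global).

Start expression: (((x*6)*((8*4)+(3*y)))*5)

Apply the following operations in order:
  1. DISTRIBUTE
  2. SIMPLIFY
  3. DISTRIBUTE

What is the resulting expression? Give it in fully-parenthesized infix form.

Answer: ((((x*6)*32)*5)+(((x*6)*(3*y))*5))

Derivation:
Start: (((x*6)*((8*4)+(3*y)))*5)
Apply DISTRIBUTE at L (target: ((x*6)*((8*4)+(3*y)))): (((x*6)*((8*4)+(3*y)))*5) -> ((((x*6)*(8*4))+((x*6)*(3*y)))*5)
Apply SIMPLIFY at LLR (target: (8*4)): ((((x*6)*(8*4))+((x*6)*(3*y)))*5) -> ((((x*6)*32)+((x*6)*(3*y)))*5)
Apply DISTRIBUTE at root (target: ((((x*6)*32)+((x*6)*(3*y)))*5)): ((((x*6)*32)+((x*6)*(3*y)))*5) -> ((((x*6)*32)*5)+(((x*6)*(3*y))*5))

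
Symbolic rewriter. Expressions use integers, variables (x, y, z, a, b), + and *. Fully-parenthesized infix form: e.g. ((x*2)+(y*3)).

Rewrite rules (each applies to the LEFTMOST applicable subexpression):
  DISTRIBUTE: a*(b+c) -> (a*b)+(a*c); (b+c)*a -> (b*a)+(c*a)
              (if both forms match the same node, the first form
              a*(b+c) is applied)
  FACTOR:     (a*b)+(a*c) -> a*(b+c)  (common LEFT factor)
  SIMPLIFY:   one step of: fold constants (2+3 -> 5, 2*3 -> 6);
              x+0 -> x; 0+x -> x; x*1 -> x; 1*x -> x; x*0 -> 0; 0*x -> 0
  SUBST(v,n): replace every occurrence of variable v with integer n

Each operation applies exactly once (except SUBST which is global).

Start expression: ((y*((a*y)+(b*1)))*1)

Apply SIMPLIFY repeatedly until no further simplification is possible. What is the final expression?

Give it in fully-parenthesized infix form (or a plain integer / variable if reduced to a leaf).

Start: ((y*((a*y)+(b*1)))*1)
Step 1: at root: ((y*((a*y)+(b*1)))*1) -> (y*((a*y)+(b*1))); overall: ((y*((a*y)+(b*1)))*1) -> (y*((a*y)+(b*1)))
Step 2: at RR: (b*1) -> b; overall: (y*((a*y)+(b*1))) -> (y*((a*y)+b))
Fixed point: (y*((a*y)+b))

Answer: (y*((a*y)+b))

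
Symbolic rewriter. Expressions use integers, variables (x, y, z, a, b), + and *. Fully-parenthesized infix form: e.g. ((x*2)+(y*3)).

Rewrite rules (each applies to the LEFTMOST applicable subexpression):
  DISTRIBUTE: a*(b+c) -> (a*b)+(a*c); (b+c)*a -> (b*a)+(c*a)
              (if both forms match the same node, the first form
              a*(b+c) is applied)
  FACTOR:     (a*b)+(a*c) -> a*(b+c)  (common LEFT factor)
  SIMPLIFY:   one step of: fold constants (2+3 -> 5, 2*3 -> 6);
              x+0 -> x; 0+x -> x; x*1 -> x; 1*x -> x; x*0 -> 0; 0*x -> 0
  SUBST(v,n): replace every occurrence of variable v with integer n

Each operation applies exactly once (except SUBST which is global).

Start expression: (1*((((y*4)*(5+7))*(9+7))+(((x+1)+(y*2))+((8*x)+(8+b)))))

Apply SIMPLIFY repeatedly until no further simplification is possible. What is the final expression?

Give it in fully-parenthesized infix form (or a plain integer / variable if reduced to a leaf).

Start: (1*((((y*4)*(5+7))*(9+7))+(((x+1)+(y*2))+((8*x)+(8+b)))))
Step 1: at root: (1*((((y*4)*(5+7))*(9+7))+(((x+1)+(y*2))+((8*x)+(8+b))))) -> ((((y*4)*(5+7))*(9+7))+(((x+1)+(y*2))+((8*x)+(8+b)))); overall: (1*((((y*4)*(5+7))*(9+7))+(((x+1)+(y*2))+((8*x)+(8+b))))) -> ((((y*4)*(5+7))*(9+7))+(((x+1)+(y*2))+((8*x)+(8+b))))
Step 2: at LLR: (5+7) -> 12; overall: ((((y*4)*(5+7))*(9+7))+(((x+1)+(y*2))+((8*x)+(8+b)))) -> ((((y*4)*12)*(9+7))+(((x+1)+(y*2))+((8*x)+(8+b))))
Step 3: at LR: (9+7) -> 16; overall: ((((y*4)*12)*(9+7))+(((x+1)+(y*2))+((8*x)+(8+b)))) -> ((((y*4)*12)*16)+(((x+1)+(y*2))+((8*x)+(8+b))))
Fixed point: ((((y*4)*12)*16)+(((x+1)+(y*2))+((8*x)+(8+b))))

Answer: ((((y*4)*12)*16)+(((x+1)+(y*2))+((8*x)+(8+b))))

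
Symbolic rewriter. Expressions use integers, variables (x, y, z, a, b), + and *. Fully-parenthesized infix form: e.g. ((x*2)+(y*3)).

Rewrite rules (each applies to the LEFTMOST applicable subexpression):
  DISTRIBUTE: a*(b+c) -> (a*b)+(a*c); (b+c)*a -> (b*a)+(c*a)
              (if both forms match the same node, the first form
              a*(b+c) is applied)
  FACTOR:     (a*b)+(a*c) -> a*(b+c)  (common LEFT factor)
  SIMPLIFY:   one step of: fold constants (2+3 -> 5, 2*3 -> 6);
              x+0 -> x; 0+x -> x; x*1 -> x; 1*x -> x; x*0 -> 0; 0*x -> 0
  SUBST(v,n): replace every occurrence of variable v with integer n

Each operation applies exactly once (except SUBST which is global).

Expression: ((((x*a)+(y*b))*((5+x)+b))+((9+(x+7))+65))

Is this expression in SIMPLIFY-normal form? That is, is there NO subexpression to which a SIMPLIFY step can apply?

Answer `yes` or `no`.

Expression: ((((x*a)+(y*b))*((5+x)+b))+((9+(x+7))+65))
Scanning for simplifiable subexpressions (pre-order)...
  at root: ((((x*a)+(y*b))*((5+x)+b))+((9+(x+7))+65)) (not simplifiable)
  at L: (((x*a)+(y*b))*((5+x)+b)) (not simplifiable)
  at LL: ((x*a)+(y*b)) (not simplifiable)
  at LLL: (x*a) (not simplifiable)
  at LLR: (y*b) (not simplifiable)
  at LR: ((5+x)+b) (not simplifiable)
  at LRL: (5+x) (not simplifiable)
  at R: ((9+(x+7))+65) (not simplifiable)
  at RL: (9+(x+7)) (not simplifiable)
  at RLR: (x+7) (not simplifiable)
Result: no simplifiable subexpression found -> normal form.

Answer: yes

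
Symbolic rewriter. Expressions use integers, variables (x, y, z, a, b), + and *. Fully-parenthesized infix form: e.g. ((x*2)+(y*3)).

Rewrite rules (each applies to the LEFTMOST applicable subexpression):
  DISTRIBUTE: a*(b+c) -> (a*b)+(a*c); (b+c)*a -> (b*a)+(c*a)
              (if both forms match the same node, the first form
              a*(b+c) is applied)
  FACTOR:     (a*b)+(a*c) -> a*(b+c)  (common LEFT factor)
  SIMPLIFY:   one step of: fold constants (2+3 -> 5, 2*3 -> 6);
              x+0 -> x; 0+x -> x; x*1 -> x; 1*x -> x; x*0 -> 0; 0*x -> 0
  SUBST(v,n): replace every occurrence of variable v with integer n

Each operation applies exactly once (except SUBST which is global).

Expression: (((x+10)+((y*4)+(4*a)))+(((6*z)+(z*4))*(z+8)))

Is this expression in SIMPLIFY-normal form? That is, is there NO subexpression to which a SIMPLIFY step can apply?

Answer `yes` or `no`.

Answer: yes

Derivation:
Expression: (((x+10)+((y*4)+(4*a)))+(((6*z)+(z*4))*(z+8)))
Scanning for simplifiable subexpressions (pre-order)...
  at root: (((x+10)+((y*4)+(4*a)))+(((6*z)+(z*4))*(z+8))) (not simplifiable)
  at L: ((x+10)+((y*4)+(4*a))) (not simplifiable)
  at LL: (x+10) (not simplifiable)
  at LR: ((y*4)+(4*a)) (not simplifiable)
  at LRL: (y*4) (not simplifiable)
  at LRR: (4*a) (not simplifiable)
  at R: (((6*z)+(z*4))*(z+8)) (not simplifiable)
  at RL: ((6*z)+(z*4)) (not simplifiable)
  at RLL: (6*z) (not simplifiable)
  at RLR: (z*4) (not simplifiable)
  at RR: (z+8) (not simplifiable)
Result: no simplifiable subexpression found -> normal form.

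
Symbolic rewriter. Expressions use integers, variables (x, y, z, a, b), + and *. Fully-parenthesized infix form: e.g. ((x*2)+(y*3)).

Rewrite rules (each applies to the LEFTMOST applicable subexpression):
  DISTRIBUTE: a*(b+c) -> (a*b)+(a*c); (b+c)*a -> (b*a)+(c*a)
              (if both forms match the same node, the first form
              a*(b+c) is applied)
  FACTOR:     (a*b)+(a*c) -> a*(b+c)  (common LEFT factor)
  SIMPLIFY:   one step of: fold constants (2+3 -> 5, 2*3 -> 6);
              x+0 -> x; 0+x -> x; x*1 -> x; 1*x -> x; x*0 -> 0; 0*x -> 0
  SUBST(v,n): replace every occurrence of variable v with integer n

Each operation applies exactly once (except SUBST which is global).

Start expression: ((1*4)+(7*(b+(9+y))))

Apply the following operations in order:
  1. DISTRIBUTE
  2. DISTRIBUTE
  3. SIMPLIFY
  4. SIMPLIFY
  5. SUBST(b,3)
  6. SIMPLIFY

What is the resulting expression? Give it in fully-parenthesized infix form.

Start: ((1*4)+(7*(b+(9+y))))
Apply DISTRIBUTE at R (target: (7*(b+(9+y)))): ((1*4)+(7*(b+(9+y)))) -> ((1*4)+((7*b)+(7*(9+y))))
Apply DISTRIBUTE at RR (target: (7*(9+y))): ((1*4)+((7*b)+(7*(9+y)))) -> ((1*4)+((7*b)+((7*9)+(7*y))))
Apply SIMPLIFY at L (target: (1*4)): ((1*4)+((7*b)+((7*9)+(7*y)))) -> (4+((7*b)+((7*9)+(7*y))))
Apply SIMPLIFY at RRL (target: (7*9)): (4+((7*b)+((7*9)+(7*y)))) -> (4+((7*b)+(63+(7*y))))
Apply SUBST(b,3): (4+((7*b)+(63+(7*y)))) -> (4+((7*3)+(63+(7*y))))
Apply SIMPLIFY at RL (target: (7*3)): (4+((7*3)+(63+(7*y)))) -> (4+(21+(63+(7*y))))

Answer: (4+(21+(63+(7*y))))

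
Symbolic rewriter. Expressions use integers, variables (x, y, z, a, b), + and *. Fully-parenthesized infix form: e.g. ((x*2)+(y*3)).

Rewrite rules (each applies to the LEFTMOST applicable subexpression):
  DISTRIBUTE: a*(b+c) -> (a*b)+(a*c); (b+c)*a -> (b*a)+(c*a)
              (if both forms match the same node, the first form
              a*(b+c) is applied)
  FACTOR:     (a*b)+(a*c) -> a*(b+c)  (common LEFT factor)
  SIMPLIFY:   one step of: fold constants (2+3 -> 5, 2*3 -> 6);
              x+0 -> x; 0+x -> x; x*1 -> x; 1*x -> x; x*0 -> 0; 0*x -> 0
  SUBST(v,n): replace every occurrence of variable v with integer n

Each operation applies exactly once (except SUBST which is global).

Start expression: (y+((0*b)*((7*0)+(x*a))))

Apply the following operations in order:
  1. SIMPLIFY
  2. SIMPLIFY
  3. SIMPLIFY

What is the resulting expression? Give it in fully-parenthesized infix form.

Answer: y

Derivation:
Start: (y+((0*b)*((7*0)+(x*a))))
Apply SIMPLIFY at RL (target: (0*b)): (y+((0*b)*((7*0)+(x*a)))) -> (y+(0*((7*0)+(x*a))))
Apply SIMPLIFY at R (target: (0*((7*0)+(x*a)))): (y+(0*((7*0)+(x*a)))) -> (y+0)
Apply SIMPLIFY at root (target: (y+0)): (y+0) -> y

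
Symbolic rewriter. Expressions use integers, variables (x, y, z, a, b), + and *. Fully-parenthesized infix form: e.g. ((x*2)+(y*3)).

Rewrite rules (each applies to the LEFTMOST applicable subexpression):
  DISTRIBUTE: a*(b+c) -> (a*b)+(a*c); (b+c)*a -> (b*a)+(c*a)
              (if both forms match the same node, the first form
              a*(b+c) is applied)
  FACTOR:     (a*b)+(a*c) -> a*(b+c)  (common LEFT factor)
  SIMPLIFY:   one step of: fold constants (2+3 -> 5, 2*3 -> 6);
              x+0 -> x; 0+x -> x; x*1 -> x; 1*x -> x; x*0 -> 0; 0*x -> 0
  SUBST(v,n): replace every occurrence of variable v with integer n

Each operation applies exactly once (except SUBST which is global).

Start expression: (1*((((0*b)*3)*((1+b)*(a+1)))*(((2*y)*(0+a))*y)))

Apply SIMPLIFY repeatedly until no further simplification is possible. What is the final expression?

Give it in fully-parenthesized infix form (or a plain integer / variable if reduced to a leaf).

Start: (1*((((0*b)*3)*((1+b)*(a+1)))*(((2*y)*(0+a))*y)))
Step 1: at root: (1*((((0*b)*3)*((1+b)*(a+1)))*(((2*y)*(0+a))*y))) -> ((((0*b)*3)*((1+b)*(a+1)))*(((2*y)*(0+a))*y)); overall: (1*((((0*b)*3)*((1+b)*(a+1)))*(((2*y)*(0+a))*y))) -> ((((0*b)*3)*((1+b)*(a+1)))*(((2*y)*(0+a))*y))
Step 2: at LLL: (0*b) -> 0; overall: ((((0*b)*3)*((1+b)*(a+1)))*(((2*y)*(0+a))*y)) -> (((0*3)*((1+b)*(a+1)))*(((2*y)*(0+a))*y))
Step 3: at LL: (0*3) -> 0; overall: (((0*3)*((1+b)*(a+1)))*(((2*y)*(0+a))*y)) -> ((0*((1+b)*(a+1)))*(((2*y)*(0+a))*y))
Step 4: at L: (0*((1+b)*(a+1))) -> 0; overall: ((0*((1+b)*(a+1)))*(((2*y)*(0+a))*y)) -> (0*(((2*y)*(0+a))*y))
Step 5: at root: (0*(((2*y)*(0+a))*y)) -> 0; overall: (0*(((2*y)*(0+a))*y)) -> 0
Fixed point: 0

Answer: 0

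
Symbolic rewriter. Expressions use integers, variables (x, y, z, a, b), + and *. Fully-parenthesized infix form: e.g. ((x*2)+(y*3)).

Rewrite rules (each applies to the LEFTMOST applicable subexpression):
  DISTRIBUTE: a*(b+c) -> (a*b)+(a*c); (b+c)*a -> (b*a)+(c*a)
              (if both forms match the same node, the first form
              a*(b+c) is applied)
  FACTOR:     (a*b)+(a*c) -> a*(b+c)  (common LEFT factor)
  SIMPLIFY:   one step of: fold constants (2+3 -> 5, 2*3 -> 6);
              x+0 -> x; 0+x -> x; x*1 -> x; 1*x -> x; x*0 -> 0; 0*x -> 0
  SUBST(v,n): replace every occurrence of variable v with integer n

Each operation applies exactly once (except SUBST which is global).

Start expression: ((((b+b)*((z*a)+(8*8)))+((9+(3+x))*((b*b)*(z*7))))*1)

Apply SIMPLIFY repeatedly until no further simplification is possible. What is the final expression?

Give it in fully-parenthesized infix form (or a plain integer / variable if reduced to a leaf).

Answer: (((b+b)*((z*a)+64))+((9+(3+x))*((b*b)*(z*7))))

Derivation:
Start: ((((b+b)*((z*a)+(8*8)))+((9+(3+x))*((b*b)*(z*7))))*1)
Step 1: at root: ((((b+b)*((z*a)+(8*8)))+((9+(3+x))*((b*b)*(z*7))))*1) -> (((b+b)*((z*a)+(8*8)))+((9+(3+x))*((b*b)*(z*7)))); overall: ((((b+b)*((z*a)+(8*8)))+((9+(3+x))*((b*b)*(z*7))))*1) -> (((b+b)*((z*a)+(8*8)))+((9+(3+x))*((b*b)*(z*7))))
Step 2: at LRR: (8*8) -> 64; overall: (((b+b)*((z*a)+(8*8)))+((9+(3+x))*((b*b)*(z*7)))) -> (((b+b)*((z*a)+64))+((9+(3+x))*((b*b)*(z*7))))
Fixed point: (((b+b)*((z*a)+64))+((9+(3+x))*((b*b)*(z*7))))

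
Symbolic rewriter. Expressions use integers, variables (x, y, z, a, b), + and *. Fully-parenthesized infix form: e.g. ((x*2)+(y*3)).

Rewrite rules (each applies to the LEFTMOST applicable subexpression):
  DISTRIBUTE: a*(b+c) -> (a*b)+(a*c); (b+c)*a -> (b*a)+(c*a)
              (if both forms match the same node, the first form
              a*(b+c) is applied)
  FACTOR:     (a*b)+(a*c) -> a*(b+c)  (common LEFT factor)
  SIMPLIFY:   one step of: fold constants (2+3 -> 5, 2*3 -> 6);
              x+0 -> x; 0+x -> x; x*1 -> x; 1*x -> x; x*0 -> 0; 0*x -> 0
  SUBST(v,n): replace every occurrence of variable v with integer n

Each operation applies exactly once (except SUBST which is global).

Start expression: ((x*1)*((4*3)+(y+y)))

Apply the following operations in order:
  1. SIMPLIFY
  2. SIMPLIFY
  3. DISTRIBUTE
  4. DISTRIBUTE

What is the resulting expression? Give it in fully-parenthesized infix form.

Start: ((x*1)*((4*3)+(y+y)))
Apply SIMPLIFY at L (target: (x*1)): ((x*1)*((4*3)+(y+y))) -> (x*((4*3)+(y+y)))
Apply SIMPLIFY at RL (target: (4*3)): (x*((4*3)+(y+y))) -> (x*(12+(y+y)))
Apply DISTRIBUTE at root (target: (x*(12+(y+y)))): (x*(12+(y+y))) -> ((x*12)+(x*(y+y)))
Apply DISTRIBUTE at R (target: (x*(y+y))): ((x*12)+(x*(y+y))) -> ((x*12)+((x*y)+(x*y)))

Answer: ((x*12)+((x*y)+(x*y)))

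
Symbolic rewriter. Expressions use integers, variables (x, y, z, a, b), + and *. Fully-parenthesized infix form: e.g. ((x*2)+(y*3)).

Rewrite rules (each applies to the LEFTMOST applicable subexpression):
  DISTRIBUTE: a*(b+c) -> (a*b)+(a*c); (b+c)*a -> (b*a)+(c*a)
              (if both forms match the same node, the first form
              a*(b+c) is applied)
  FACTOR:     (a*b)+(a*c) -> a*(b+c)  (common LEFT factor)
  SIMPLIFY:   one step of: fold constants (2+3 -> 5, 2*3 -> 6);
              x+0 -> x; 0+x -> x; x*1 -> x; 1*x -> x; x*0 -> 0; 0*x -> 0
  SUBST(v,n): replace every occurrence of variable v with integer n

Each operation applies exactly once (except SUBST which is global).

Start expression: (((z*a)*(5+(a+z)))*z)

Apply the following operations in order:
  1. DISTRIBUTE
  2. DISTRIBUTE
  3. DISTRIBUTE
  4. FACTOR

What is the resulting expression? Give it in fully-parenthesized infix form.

Answer: ((((z*a)*5)*z)+(((z*a)*(a+z))*z))

Derivation:
Start: (((z*a)*(5+(a+z)))*z)
Apply DISTRIBUTE at L (target: ((z*a)*(5+(a+z)))): (((z*a)*(5+(a+z)))*z) -> ((((z*a)*5)+((z*a)*(a+z)))*z)
Apply DISTRIBUTE at root (target: ((((z*a)*5)+((z*a)*(a+z)))*z)): ((((z*a)*5)+((z*a)*(a+z)))*z) -> ((((z*a)*5)*z)+(((z*a)*(a+z))*z))
Apply DISTRIBUTE at RL (target: ((z*a)*(a+z))): ((((z*a)*5)*z)+(((z*a)*(a+z))*z)) -> ((((z*a)*5)*z)+((((z*a)*a)+((z*a)*z))*z))
Apply FACTOR at RL (target: (((z*a)*a)+((z*a)*z))): ((((z*a)*5)*z)+((((z*a)*a)+((z*a)*z))*z)) -> ((((z*a)*5)*z)+(((z*a)*(a+z))*z))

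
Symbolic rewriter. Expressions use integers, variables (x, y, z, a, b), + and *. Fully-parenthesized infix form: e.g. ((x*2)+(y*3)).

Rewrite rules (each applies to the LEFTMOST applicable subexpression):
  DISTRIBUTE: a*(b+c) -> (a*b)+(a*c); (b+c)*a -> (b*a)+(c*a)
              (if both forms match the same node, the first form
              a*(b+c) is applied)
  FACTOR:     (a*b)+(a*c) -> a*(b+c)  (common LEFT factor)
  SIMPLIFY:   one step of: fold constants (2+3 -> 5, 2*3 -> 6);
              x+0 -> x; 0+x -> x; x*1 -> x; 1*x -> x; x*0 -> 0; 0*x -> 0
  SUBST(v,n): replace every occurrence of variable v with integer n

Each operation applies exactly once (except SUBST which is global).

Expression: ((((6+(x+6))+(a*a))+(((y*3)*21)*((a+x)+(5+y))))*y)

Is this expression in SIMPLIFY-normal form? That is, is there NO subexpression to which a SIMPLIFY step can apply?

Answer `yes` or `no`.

Expression: ((((6+(x+6))+(a*a))+(((y*3)*21)*((a+x)+(5+y))))*y)
Scanning for simplifiable subexpressions (pre-order)...
  at root: ((((6+(x+6))+(a*a))+(((y*3)*21)*((a+x)+(5+y))))*y) (not simplifiable)
  at L: (((6+(x+6))+(a*a))+(((y*3)*21)*((a+x)+(5+y)))) (not simplifiable)
  at LL: ((6+(x+6))+(a*a)) (not simplifiable)
  at LLL: (6+(x+6)) (not simplifiable)
  at LLLR: (x+6) (not simplifiable)
  at LLR: (a*a) (not simplifiable)
  at LR: (((y*3)*21)*((a+x)+(5+y))) (not simplifiable)
  at LRL: ((y*3)*21) (not simplifiable)
  at LRLL: (y*3) (not simplifiable)
  at LRR: ((a+x)+(5+y)) (not simplifiable)
  at LRRL: (a+x) (not simplifiable)
  at LRRR: (5+y) (not simplifiable)
Result: no simplifiable subexpression found -> normal form.

Answer: yes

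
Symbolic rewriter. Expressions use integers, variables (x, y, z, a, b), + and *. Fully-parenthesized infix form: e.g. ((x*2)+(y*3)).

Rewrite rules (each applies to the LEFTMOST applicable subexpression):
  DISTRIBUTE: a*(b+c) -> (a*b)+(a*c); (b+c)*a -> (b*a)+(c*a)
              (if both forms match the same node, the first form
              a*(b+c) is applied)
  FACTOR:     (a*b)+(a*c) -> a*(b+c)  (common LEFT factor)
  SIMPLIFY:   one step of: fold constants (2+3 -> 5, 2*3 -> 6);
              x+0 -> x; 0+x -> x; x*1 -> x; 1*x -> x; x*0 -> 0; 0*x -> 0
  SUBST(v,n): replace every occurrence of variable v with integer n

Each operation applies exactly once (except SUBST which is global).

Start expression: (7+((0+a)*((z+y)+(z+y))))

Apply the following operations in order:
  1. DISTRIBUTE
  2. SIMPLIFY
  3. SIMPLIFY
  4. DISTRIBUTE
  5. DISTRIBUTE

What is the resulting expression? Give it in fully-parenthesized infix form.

Answer: (7+(((a*z)+(a*y))+((a*z)+(a*y))))

Derivation:
Start: (7+((0+a)*((z+y)+(z+y))))
Apply DISTRIBUTE at R (target: ((0+a)*((z+y)+(z+y)))): (7+((0+a)*((z+y)+(z+y)))) -> (7+(((0+a)*(z+y))+((0+a)*(z+y))))
Apply SIMPLIFY at RLL (target: (0+a)): (7+(((0+a)*(z+y))+((0+a)*(z+y)))) -> (7+((a*(z+y))+((0+a)*(z+y))))
Apply SIMPLIFY at RRL (target: (0+a)): (7+((a*(z+y))+((0+a)*(z+y)))) -> (7+((a*(z+y))+(a*(z+y))))
Apply DISTRIBUTE at RL (target: (a*(z+y))): (7+((a*(z+y))+(a*(z+y)))) -> (7+(((a*z)+(a*y))+(a*(z+y))))
Apply DISTRIBUTE at RR (target: (a*(z+y))): (7+(((a*z)+(a*y))+(a*(z+y)))) -> (7+(((a*z)+(a*y))+((a*z)+(a*y))))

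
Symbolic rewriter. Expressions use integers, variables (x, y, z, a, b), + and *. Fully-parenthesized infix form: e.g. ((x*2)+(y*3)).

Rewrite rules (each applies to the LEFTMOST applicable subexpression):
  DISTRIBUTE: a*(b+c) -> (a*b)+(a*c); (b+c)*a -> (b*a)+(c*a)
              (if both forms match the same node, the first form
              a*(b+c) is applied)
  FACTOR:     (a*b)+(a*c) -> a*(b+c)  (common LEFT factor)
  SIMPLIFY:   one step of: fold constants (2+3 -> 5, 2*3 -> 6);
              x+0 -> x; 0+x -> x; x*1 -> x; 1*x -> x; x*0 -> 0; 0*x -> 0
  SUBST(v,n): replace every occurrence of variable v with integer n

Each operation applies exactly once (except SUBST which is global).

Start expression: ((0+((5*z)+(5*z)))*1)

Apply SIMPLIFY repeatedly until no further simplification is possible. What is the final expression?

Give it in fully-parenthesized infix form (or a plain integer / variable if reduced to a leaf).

Answer: ((5*z)+(5*z))

Derivation:
Start: ((0+((5*z)+(5*z)))*1)
Step 1: at root: ((0+((5*z)+(5*z)))*1) -> (0+((5*z)+(5*z))); overall: ((0+((5*z)+(5*z)))*1) -> (0+((5*z)+(5*z)))
Step 2: at root: (0+((5*z)+(5*z))) -> ((5*z)+(5*z)); overall: (0+((5*z)+(5*z))) -> ((5*z)+(5*z))
Fixed point: ((5*z)+(5*z))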